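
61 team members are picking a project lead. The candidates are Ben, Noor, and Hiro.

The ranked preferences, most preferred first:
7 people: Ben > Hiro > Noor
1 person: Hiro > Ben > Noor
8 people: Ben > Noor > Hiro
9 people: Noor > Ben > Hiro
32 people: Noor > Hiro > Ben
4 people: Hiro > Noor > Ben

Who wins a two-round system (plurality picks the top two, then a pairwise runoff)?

Noor

Round 1 first-place votes: Ben 15, Noor 41, Hiro 5. Noor and Ben advance.
Runoff: Noor is ranked above Ben on 45 ballots, Ben above Noor on 16.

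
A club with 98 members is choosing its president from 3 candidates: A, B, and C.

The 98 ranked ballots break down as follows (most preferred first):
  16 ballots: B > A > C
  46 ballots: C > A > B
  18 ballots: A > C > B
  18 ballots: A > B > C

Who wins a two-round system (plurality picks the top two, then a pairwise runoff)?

Round 1 first-place votes: A 36, B 16, C 46. C and A advance.
Runoff: C is ranked above A on 46 ballots, A above C on 52.

A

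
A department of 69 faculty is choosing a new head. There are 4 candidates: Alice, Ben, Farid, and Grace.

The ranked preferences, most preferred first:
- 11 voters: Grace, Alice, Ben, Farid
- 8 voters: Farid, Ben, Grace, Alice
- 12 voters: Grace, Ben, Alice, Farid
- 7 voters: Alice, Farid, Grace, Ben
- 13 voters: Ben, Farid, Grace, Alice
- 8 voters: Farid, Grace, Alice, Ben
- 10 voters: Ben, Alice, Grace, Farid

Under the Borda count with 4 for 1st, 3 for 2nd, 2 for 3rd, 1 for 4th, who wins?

Grace

Alice: 11×3 + 8×1 + 12×2 + 7×4 + 13×1 + 8×2 + 10×3 = 152
Ben: 11×2 + 8×3 + 12×3 + 7×1 + 13×4 + 8×1 + 10×4 = 189
Farid: 11×1 + 8×4 + 12×1 + 7×3 + 13×3 + 8×4 + 10×1 = 157
Grace: 11×4 + 8×2 + 12×4 + 7×2 + 13×2 + 8×3 + 10×2 = 192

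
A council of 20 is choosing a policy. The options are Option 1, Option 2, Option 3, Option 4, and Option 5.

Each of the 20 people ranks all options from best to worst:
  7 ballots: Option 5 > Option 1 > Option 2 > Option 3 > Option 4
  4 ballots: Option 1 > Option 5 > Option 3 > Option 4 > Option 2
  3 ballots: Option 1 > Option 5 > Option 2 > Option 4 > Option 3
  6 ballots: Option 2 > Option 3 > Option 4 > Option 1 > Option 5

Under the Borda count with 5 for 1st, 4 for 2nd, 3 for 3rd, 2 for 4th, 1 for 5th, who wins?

Option 1: 7×4 + 4×5 + 3×5 + 6×2 = 75
Option 2: 7×3 + 4×1 + 3×3 + 6×5 = 64
Option 3: 7×2 + 4×3 + 3×1 + 6×4 = 53
Option 4: 7×1 + 4×2 + 3×2 + 6×3 = 39
Option 5: 7×5 + 4×4 + 3×4 + 6×1 = 69

Option 1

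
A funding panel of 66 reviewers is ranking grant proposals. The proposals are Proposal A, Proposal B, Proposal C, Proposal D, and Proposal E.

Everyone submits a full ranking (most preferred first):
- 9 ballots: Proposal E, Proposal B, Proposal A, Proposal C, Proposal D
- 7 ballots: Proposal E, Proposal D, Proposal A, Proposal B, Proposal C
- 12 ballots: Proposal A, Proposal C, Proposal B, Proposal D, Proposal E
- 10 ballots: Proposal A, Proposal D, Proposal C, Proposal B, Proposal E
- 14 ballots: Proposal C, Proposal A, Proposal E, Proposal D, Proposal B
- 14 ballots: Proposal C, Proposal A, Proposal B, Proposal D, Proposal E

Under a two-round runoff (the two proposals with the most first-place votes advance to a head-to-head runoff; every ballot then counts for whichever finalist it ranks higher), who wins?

Proposal A

Round 1 first-place votes: Proposal A 22, Proposal B 0, Proposal C 28, Proposal D 0, Proposal E 16. Proposal C and Proposal A advance.
Runoff: Proposal C is ranked above Proposal A on 28 ballots, Proposal A above Proposal C on 38.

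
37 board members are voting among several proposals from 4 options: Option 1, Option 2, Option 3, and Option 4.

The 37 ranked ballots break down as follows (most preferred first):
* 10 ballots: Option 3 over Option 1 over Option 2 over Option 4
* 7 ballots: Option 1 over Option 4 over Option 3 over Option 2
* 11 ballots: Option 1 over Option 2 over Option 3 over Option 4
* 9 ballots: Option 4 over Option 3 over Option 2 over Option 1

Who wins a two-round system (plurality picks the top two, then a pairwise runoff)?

Round 1 first-place votes: Option 1 18, Option 2 0, Option 3 10, Option 4 9. Option 1 and Option 3 advance.
Runoff: Option 1 is ranked above Option 3 on 18 ballots, Option 3 above Option 1 on 19.

Option 3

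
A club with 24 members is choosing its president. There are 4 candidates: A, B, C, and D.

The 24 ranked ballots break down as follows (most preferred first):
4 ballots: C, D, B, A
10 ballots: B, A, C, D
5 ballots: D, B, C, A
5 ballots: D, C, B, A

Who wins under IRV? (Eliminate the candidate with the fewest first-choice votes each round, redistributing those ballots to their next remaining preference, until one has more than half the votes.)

Round 1: A 0, B 10, C 4, D 10. A eliminated.
Round 2: B 10, C 4, D 10. C eliminated.
Round 3: B 10, D 14. D has a majority (≥13).

D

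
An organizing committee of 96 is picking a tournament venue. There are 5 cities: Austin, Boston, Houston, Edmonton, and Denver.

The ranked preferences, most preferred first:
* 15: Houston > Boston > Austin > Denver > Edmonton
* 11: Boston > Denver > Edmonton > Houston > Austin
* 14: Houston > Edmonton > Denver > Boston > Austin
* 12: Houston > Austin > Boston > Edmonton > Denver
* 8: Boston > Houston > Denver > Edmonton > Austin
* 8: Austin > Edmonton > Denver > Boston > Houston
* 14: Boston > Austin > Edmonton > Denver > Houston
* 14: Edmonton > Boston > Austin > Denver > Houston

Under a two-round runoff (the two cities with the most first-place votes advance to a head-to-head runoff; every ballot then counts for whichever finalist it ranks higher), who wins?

Round 1 first-place votes: Austin 8, Boston 33, Houston 41, Edmonton 14, Denver 0. Houston and Boston advance.
Runoff: Houston is ranked above Boston on 41 ballots, Boston above Houston on 55.

Boston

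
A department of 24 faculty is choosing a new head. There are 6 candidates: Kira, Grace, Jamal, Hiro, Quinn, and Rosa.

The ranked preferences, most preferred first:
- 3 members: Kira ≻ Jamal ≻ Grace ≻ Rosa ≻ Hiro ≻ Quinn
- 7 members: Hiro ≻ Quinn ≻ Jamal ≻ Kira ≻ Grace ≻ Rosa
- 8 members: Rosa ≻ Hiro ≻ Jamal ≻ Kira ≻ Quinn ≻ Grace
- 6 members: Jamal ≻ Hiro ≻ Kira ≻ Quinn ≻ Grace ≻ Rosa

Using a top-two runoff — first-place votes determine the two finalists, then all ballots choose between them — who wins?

Round 1 first-place votes: Kira 3, Grace 0, Jamal 6, Hiro 7, Quinn 0, Rosa 8. Rosa and Hiro advance.
Runoff: Rosa is ranked above Hiro on 11 ballots, Hiro above Rosa on 13.

Hiro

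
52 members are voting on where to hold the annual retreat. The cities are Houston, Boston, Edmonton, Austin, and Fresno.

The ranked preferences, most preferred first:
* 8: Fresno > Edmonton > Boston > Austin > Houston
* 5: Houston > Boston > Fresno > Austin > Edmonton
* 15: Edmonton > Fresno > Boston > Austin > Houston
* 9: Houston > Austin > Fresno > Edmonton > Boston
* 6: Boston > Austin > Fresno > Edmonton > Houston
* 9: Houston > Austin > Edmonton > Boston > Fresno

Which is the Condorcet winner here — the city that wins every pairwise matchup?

Fresno

Fresno vs Houston: 29–23
Fresno vs Boston: 32–20
Fresno vs Edmonton: 28–24
Fresno vs Austin: 28–24
Fresno beats every other city.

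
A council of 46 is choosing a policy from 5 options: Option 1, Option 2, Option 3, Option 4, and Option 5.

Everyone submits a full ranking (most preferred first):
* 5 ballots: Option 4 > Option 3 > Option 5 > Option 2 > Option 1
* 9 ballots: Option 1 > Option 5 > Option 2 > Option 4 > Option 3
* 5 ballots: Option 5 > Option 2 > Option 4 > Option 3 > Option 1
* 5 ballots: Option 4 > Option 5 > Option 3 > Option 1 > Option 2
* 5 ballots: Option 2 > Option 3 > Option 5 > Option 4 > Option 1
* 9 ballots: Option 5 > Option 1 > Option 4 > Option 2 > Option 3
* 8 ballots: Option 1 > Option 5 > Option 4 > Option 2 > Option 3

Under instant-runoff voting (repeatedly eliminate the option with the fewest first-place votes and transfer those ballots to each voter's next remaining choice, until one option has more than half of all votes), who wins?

Round 1: Option 1 17, Option 2 5, Option 3 0, Option 4 10, Option 5 14. Option 3 eliminated.
Round 2: Option 1 17, Option 2 5, Option 4 10, Option 5 14. Option 2 eliminated.
Round 3: Option 1 17, Option 4 10, Option 5 19. Option 4 eliminated.
Round 4: Option 1 17, Option 5 29. Option 5 has a majority (≥24).

Option 5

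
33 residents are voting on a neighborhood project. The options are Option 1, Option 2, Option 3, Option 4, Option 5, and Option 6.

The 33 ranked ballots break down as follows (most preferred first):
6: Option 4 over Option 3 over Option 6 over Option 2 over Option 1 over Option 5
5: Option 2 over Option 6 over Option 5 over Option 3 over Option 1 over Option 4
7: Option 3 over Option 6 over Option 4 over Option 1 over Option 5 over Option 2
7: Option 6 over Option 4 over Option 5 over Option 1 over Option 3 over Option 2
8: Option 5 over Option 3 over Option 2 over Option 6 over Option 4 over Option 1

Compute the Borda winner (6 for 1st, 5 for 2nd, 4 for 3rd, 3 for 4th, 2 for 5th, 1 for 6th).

Option 6

Option 1: 6×2 + 5×2 + 7×3 + 7×3 + 8×1 = 72
Option 2: 6×3 + 5×6 + 7×1 + 7×1 + 8×4 = 94
Option 3: 6×5 + 5×3 + 7×6 + 7×2 + 8×5 = 141
Option 4: 6×6 + 5×1 + 7×4 + 7×5 + 8×2 = 120
Option 5: 6×1 + 5×4 + 7×2 + 7×4 + 8×6 = 116
Option 6: 6×4 + 5×5 + 7×5 + 7×6 + 8×3 = 150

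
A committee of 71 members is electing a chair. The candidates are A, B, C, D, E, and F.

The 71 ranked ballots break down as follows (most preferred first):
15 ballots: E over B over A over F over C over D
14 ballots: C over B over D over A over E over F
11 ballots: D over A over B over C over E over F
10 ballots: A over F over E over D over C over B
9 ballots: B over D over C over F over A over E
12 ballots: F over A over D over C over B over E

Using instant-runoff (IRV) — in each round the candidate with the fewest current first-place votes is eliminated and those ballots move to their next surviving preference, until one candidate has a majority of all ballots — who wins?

Round 1: A 10, B 9, C 14, D 11, E 15, F 12. B eliminated.
Round 2: A 10, C 14, D 20, E 15, F 12. A eliminated.
Round 3: C 14, D 20, E 15, F 22. C eliminated.
Round 4: D 34, E 15, F 22. E eliminated.
Round 5: D 34, F 37. F has a majority (≥36).

F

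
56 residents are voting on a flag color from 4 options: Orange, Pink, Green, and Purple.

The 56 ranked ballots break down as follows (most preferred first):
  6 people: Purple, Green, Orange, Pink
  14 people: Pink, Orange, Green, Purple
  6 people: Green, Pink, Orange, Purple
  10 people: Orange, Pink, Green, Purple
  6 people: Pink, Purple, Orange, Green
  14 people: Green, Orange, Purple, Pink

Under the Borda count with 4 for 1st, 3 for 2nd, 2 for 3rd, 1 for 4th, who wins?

Orange: 6×2 + 14×3 + 6×2 + 10×4 + 6×2 + 14×3 = 160
Pink: 6×1 + 14×4 + 6×3 + 10×3 + 6×4 + 14×1 = 148
Green: 6×3 + 14×2 + 6×4 + 10×2 + 6×1 + 14×4 = 152
Purple: 6×4 + 14×1 + 6×1 + 10×1 + 6×3 + 14×2 = 100

Orange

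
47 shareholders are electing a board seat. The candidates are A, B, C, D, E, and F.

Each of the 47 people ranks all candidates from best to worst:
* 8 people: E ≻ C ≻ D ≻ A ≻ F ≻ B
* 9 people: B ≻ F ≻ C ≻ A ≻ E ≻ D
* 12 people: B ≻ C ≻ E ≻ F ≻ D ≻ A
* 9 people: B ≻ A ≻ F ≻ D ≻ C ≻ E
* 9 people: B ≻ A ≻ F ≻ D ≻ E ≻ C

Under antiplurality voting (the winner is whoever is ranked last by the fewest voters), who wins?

F

Last-place votes: A 12, B 8, C 9, D 9, E 9, F 0.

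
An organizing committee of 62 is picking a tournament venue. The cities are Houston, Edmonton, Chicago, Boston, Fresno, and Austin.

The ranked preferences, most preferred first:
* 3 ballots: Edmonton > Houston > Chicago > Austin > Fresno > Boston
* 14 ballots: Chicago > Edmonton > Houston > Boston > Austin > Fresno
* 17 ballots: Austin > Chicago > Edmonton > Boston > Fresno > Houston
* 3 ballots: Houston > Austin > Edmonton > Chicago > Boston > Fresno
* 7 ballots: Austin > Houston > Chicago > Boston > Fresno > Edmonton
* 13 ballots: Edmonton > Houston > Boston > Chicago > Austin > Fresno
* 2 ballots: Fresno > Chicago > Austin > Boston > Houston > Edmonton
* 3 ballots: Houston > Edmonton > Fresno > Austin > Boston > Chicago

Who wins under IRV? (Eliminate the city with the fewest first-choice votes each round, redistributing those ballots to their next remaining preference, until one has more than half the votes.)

Edmonton

Round 1: Houston 6, Edmonton 16, Chicago 14, Boston 0, Fresno 2, Austin 24. Boston eliminated.
Round 2: Houston 6, Edmonton 16, Chicago 14, Fresno 2, Austin 24. Fresno eliminated.
Round 3: Houston 6, Edmonton 16, Chicago 16, Austin 24. Houston eliminated.
Round 4: Edmonton 19, Chicago 16, Austin 27. Chicago eliminated.
Round 5: Edmonton 33, Austin 29. Edmonton has a majority (≥32).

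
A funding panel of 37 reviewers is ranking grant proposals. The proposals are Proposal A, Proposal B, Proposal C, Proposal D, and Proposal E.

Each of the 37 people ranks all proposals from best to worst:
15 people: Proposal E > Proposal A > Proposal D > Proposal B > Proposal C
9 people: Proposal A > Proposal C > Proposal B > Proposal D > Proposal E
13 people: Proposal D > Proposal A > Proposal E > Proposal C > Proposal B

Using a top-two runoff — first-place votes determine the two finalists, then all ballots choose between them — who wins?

Proposal D

Round 1 first-place votes: Proposal A 9, Proposal B 0, Proposal C 0, Proposal D 13, Proposal E 15. Proposal E and Proposal D advance.
Runoff: Proposal E is ranked above Proposal D on 15 ballots, Proposal D above Proposal E on 22.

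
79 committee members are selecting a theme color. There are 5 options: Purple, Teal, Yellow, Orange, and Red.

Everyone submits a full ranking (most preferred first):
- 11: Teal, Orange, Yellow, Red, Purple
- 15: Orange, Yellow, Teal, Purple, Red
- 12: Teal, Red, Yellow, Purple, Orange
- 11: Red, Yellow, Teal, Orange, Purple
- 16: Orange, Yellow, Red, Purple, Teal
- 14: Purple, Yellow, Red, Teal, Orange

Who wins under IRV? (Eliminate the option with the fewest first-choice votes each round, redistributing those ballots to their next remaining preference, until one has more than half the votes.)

Round 1: Purple 14, Teal 23, Yellow 0, Orange 31, Red 11. Yellow eliminated.
Round 2: Purple 14, Teal 23, Orange 31, Red 11. Red eliminated.
Round 3: Purple 14, Teal 34, Orange 31. Purple eliminated.
Round 4: Teal 48, Orange 31. Teal has a majority (≥40).

Teal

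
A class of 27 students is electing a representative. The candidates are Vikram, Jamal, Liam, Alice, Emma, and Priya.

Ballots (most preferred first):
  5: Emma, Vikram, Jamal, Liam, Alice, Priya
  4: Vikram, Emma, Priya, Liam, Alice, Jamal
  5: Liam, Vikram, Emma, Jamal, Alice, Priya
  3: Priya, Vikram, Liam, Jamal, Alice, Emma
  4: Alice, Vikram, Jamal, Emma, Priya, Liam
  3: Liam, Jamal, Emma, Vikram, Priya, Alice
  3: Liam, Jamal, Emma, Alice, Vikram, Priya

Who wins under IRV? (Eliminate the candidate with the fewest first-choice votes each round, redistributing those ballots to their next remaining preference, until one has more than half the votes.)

Vikram

Round 1: Vikram 4, Jamal 0, Liam 11, Alice 4, Emma 5, Priya 3. Jamal eliminated.
Round 2: Vikram 4, Liam 11, Alice 4, Emma 5, Priya 3. Priya eliminated.
Round 3: Vikram 7, Liam 11, Alice 4, Emma 5. Alice eliminated.
Round 4: Vikram 11, Liam 11, Emma 5. Emma eliminated.
Round 5: Vikram 16, Liam 11. Vikram has a majority (≥14).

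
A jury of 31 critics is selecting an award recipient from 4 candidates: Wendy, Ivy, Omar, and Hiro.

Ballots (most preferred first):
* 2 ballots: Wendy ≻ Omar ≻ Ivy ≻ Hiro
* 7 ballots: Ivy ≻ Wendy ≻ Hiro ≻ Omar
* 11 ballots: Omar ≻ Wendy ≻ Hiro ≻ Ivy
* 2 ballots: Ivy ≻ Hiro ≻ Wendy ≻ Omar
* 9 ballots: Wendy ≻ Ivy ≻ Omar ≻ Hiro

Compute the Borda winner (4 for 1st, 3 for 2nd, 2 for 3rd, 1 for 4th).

Wendy: 2×4 + 7×3 + 11×3 + 2×2 + 9×4 = 102
Ivy: 2×2 + 7×4 + 11×1 + 2×4 + 9×3 = 78
Omar: 2×3 + 7×1 + 11×4 + 2×1 + 9×2 = 77
Hiro: 2×1 + 7×2 + 11×2 + 2×3 + 9×1 = 53

Wendy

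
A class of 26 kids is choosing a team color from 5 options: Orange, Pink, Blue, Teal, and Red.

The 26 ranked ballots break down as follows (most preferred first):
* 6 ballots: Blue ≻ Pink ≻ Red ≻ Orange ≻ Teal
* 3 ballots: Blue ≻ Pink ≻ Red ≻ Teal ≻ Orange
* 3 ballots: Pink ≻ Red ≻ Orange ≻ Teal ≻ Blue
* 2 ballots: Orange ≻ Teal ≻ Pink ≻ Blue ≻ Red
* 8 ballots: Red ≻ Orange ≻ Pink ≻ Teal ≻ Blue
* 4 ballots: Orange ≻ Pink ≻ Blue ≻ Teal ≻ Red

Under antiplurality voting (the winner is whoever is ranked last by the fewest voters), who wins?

Pink

Last-place votes: Orange 3, Pink 0, Blue 11, Teal 6, Red 6.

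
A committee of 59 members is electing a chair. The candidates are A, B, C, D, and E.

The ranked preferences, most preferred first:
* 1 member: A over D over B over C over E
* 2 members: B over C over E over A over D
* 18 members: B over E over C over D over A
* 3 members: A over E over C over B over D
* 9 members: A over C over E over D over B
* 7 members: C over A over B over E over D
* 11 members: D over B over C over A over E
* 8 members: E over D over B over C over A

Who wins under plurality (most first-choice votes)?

First-place votes: A 13, B 20, C 7, D 11, E 8.

B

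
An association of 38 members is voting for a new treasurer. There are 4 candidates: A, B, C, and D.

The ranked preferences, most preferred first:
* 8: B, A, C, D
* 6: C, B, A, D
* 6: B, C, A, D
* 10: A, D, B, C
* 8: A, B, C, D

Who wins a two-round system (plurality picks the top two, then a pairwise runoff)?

Round 1 first-place votes: A 18, B 14, C 6, D 0. A and B advance.
Runoff: A is ranked above B on 18 ballots, B above A on 20.

B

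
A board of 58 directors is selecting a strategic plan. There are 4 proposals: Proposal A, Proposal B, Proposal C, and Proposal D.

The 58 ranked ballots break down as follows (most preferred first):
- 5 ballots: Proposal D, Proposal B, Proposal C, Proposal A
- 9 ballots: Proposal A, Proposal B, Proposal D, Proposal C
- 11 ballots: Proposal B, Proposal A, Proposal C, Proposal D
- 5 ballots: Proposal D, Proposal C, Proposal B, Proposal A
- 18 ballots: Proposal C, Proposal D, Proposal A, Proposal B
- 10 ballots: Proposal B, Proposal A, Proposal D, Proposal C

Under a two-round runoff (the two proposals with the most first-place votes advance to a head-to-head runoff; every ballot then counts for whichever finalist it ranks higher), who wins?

Proposal B

Round 1 first-place votes: Proposal A 9, Proposal B 21, Proposal C 18, Proposal D 10. Proposal B and Proposal C advance.
Runoff: Proposal B is ranked above Proposal C on 35 ballots, Proposal C above Proposal B on 23.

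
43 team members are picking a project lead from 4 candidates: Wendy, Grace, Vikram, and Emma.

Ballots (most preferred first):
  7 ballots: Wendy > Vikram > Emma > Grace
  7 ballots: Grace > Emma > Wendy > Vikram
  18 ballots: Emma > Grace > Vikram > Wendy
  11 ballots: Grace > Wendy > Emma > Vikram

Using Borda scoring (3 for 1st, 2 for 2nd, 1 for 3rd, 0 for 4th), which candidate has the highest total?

Wendy: 7×3 + 7×1 + 18×0 + 11×2 = 50
Grace: 7×0 + 7×3 + 18×2 + 11×3 = 90
Vikram: 7×2 + 7×0 + 18×1 + 11×0 = 32
Emma: 7×1 + 7×2 + 18×3 + 11×1 = 86

Grace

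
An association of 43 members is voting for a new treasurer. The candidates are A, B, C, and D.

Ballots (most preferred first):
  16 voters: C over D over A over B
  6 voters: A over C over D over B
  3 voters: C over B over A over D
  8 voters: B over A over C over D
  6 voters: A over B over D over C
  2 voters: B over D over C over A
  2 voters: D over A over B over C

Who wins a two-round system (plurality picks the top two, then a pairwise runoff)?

Round 1 first-place votes: A 12, B 10, C 19, D 2. C and A advance.
Runoff: C is ranked above A on 21 ballots, A above C on 22.

A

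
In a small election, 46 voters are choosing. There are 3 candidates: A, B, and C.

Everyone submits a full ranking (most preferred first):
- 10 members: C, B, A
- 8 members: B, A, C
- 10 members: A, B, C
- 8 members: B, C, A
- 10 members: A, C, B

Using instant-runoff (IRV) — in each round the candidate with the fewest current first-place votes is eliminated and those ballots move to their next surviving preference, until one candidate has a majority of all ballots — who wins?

Round 1: A 20, B 16, C 10. C eliminated.
Round 2: A 20, B 26. B has a majority (≥24).

B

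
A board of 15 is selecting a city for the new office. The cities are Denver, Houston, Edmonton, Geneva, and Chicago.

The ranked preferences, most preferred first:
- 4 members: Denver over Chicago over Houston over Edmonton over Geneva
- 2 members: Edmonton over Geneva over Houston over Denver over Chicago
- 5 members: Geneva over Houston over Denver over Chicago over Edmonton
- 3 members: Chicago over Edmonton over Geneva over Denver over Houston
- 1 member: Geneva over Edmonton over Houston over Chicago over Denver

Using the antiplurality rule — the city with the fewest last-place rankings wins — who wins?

Denver

Last-place votes: Denver 1, Houston 3, Edmonton 5, Geneva 4, Chicago 2.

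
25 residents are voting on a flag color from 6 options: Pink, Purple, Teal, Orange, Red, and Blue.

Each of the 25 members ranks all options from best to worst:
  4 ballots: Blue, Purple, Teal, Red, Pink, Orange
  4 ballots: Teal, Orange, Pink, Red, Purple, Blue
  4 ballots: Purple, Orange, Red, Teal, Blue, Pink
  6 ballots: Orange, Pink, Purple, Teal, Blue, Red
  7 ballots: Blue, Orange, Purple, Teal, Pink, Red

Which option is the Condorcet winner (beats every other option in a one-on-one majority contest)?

Orange

Orange vs Pink: 21–4
Orange vs Purple: 17–8
Orange vs Teal: 17–8
Orange vs Red: 21–4
Orange vs Blue: 14–11
Orange beats every other option.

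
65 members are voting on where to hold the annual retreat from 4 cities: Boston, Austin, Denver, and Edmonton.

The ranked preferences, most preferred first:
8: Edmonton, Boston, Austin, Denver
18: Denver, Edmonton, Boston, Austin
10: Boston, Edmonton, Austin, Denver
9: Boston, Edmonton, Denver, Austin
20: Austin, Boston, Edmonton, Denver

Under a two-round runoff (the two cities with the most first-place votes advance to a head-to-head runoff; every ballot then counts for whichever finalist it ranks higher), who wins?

Round 1 first-place votes: Boston 19, Austin 20, Denver 18, Edmonton 8. Austin and Boston advance.
Runoff: Austin is ranked above Boston on 20 ballots, Boston above Austin on 45.

Boston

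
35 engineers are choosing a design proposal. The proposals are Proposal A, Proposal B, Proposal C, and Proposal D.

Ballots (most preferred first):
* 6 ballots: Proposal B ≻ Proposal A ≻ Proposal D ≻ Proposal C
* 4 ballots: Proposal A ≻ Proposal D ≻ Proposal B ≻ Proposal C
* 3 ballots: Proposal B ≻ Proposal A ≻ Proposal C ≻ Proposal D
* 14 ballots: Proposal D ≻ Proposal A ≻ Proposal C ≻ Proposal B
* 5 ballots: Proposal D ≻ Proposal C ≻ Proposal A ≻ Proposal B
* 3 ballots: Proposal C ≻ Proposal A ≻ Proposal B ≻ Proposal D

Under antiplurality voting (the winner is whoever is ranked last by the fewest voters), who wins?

Proposal A

Last-place votes: Proposal A 0, Proposal B 19, Proposal C 10, Proposal D 6.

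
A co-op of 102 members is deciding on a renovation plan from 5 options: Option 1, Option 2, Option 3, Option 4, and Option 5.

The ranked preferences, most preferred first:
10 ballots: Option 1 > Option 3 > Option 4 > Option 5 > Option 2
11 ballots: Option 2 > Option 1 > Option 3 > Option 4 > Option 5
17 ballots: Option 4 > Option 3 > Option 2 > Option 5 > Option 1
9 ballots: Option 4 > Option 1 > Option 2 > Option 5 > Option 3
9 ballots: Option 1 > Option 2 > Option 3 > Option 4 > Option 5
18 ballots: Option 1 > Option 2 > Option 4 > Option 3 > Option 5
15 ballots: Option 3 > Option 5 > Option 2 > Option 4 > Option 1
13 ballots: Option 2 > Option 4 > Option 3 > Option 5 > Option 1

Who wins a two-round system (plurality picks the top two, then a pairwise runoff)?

Round 1 first-place votes: Option 1 37, Option 2 24, Option 3 15, Option 4 26, Option 5 0. Option 1 and Option 4 advance.
Runoff: Option 1 is ranked above Option 4 on 48 ballots, Option 4 above Option 1 on 54.

Option 4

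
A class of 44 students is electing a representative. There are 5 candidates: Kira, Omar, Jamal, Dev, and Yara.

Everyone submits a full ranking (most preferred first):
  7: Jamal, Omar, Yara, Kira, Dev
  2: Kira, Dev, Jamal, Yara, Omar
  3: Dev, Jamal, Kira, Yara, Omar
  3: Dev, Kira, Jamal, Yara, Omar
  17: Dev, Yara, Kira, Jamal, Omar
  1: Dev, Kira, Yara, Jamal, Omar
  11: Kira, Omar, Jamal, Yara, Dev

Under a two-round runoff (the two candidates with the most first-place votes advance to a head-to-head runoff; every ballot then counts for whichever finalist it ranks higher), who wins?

Dev

Round 1 first-place votes: Kira 13, Omar 0, Jamal 7, Dev 24, Yara 0. Dev and Kira advance.
Runoff: Dev is ranked above Kira on 24 ballots, Kira above Dev on 20.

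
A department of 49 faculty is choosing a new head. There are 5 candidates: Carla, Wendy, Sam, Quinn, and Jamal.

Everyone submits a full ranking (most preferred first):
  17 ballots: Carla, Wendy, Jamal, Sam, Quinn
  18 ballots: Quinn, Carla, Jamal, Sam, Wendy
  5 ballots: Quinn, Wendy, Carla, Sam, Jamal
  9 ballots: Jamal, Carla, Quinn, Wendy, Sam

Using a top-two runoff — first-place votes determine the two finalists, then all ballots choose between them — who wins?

Carla

Round 1 first-place votes: Carla 17, Wendy 0, Sam 0, Quinn 23, Jamal 9. Quinn and Carla advance.
Runoff: Quinn is ranked above Carla on 23 ballots, Carla above Quinn on 26.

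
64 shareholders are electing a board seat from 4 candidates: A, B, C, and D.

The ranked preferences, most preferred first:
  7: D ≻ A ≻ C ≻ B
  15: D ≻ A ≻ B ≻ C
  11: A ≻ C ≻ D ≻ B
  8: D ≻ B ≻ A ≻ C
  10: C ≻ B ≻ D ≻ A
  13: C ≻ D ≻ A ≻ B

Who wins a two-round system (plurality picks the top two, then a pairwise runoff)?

Round 1 first-place votes: A 11, B 0, C 23, D 30. D and C advance.
Runoff: D is ranked above C on 30 ballots, C above D on 34.

C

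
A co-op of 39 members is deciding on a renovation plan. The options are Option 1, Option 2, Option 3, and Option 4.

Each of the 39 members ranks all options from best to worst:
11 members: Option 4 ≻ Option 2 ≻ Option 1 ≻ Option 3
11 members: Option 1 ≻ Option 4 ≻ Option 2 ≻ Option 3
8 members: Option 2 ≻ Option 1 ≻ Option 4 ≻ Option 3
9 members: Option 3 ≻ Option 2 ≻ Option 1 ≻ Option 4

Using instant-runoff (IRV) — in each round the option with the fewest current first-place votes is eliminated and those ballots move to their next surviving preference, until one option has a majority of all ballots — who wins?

Round 1: Option 1 11, Option 2 8, Option 3 9, Option 4 11. Option 2 eliminated.
Round 2: Option 1 19, Option 3 9, Option 4 11. Option 3 eliminated.
Round 3: Option 1 28, Option 4 11. Option 1 has a majority (≥20).

Option 1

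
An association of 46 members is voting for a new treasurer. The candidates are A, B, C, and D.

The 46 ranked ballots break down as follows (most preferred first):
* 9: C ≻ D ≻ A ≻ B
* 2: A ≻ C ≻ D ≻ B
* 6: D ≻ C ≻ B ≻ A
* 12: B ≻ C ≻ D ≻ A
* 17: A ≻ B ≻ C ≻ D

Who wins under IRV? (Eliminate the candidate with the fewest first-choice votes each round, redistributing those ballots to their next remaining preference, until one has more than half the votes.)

C

Round 1: A 19, B 12, C 9, D 6. D eliminated.
Round 2: A 19, B 12, C 15. B eliminated.
Round 3: A 19, C 27. C has a majority (≥24).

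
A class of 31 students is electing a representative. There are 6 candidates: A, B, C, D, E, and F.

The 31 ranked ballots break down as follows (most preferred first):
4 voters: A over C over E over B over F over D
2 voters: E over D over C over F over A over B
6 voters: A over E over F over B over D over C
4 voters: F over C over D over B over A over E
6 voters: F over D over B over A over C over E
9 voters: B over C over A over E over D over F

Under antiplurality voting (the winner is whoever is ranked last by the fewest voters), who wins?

A

Last-place votes: A 0, B 2, C 6, D 4, E 10, F 9.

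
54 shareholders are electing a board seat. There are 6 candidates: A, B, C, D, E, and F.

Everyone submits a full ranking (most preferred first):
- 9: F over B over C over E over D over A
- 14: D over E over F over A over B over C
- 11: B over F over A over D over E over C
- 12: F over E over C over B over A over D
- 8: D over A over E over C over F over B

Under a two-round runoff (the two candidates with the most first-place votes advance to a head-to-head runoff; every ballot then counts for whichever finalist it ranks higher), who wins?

Round 1 first-place votes: A 0, B 11, C 0, D 22, E 0, F 21. D and F advance.
Runoff: D is ranked above F on 22 ballots, F above D on 32.

F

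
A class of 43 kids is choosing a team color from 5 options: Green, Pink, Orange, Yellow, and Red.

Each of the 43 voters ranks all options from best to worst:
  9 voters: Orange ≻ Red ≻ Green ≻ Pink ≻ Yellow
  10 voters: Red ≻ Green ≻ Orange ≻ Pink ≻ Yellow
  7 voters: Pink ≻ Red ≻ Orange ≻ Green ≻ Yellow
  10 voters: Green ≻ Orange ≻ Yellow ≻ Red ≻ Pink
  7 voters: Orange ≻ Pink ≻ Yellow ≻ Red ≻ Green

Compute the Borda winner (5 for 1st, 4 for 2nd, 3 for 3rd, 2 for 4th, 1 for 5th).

Orange

Green: 9×3 + 10×4 + 7×2 + 10×5 + 7×1 = 138
Pink: 9×2 + 10×2 + 7×5 + 10×1 + 7×4 = 111
Orange: 9×5 + 10×3 + 7×3 + 10×4 + 7×5 = 171
Yellow: 9×1 + 10×1 + 7×1 + 10×3 + 7×3 = 77
Red: 9×4 + 10×5 + 7×4 + 10×2 + 7×2 = 148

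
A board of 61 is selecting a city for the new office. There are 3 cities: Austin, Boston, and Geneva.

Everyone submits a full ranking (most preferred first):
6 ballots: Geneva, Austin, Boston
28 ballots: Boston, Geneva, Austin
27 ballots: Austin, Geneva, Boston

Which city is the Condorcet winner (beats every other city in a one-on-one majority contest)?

Geneva vs Austin: 34–27
Geneva vs Boston: 33–28
Geneva beats every other city.

Geneva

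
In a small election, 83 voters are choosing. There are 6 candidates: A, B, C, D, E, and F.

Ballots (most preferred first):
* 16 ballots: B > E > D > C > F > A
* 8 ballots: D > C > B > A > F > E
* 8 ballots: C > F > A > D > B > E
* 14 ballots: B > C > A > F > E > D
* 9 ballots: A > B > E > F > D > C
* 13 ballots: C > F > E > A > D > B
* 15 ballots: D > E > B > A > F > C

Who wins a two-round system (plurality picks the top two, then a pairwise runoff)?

D

Round 1 first-place votes: A 9, B 30, C 21, D 23, E 0, F 0. B and D advance.
Runoff: B is ranked above D on 39 ballots, D above B on 44.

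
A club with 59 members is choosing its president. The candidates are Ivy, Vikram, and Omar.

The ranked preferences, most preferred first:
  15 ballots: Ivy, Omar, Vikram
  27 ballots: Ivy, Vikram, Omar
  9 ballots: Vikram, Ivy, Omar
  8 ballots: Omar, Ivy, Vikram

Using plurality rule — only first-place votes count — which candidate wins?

Ivy

First-place votes: Ivy 42, Vikram 9, Omar 8.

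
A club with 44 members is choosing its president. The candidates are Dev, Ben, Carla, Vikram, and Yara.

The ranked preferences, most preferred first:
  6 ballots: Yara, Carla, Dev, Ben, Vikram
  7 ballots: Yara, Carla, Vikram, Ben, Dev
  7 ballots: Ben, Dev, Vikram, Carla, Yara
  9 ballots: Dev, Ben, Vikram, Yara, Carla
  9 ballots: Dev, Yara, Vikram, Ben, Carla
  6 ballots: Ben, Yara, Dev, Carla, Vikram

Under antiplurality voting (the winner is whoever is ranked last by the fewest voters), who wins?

Ben

Last-place votes: Dev 7, Ben 0, Carla 18, Vikram 12, Yara 7.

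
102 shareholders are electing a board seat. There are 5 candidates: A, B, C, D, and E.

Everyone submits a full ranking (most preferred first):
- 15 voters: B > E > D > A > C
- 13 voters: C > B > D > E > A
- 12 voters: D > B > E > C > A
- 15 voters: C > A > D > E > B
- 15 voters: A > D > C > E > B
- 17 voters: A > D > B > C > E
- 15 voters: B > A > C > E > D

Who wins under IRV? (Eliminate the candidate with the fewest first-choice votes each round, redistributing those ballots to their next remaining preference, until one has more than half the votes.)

B

Round 1: A 32, B 30, C 28, D 12, E 0. E eliminated.
Round 2: A 32, B 30, C 28, D 12. D eliminated.
Round 3: A 32, B 42, C 28. C eliminated.
Round 4: A 47, B 55. B has a majority (≥52).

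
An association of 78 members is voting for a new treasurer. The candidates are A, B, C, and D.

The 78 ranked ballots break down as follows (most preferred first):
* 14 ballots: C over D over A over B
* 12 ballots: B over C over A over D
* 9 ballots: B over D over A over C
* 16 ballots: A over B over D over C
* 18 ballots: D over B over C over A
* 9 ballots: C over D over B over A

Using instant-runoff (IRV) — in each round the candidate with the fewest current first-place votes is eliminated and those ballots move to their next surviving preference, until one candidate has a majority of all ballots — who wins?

Round 1: A 16, B 21, C 23, D 18. A eliminated.
Round 2: B 37, C 23, D 18. D eliminated.
Round 3: B 55, C 23. B has a majority (≥40).

B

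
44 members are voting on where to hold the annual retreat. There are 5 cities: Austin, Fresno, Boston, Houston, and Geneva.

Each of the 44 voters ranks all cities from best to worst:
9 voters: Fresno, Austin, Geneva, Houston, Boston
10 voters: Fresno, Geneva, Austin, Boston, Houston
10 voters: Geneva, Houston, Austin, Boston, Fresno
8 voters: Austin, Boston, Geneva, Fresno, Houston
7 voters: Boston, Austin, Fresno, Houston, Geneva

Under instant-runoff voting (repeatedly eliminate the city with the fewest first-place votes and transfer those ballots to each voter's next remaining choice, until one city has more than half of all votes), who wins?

Round 1: Austin 8, Fresno 19, Boston 7, Houston 0, Geneva 10. Houston eliminated.
Round 2: Austin 8, Fresno 19, Boston 7, Geneva 10. Boston eliminated.
Round 3: Austin 15, Fresno 19, Geneva 10. Geneva eliminated.
Round 4: Austin 25, Fresno 19. Austin has a majority (≥23).

Austin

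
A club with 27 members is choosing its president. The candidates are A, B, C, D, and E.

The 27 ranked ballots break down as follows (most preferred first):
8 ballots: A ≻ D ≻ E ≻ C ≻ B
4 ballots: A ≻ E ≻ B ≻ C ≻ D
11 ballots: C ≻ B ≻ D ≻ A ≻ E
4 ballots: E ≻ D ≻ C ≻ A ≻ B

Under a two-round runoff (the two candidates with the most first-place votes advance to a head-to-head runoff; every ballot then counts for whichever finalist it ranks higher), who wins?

Round 1 first-place votes: A 12, B 0, C 11, D 0, E 4. A and C advance.
Runoff: A is ranked above C on 12 ballots, C above A on 15.

C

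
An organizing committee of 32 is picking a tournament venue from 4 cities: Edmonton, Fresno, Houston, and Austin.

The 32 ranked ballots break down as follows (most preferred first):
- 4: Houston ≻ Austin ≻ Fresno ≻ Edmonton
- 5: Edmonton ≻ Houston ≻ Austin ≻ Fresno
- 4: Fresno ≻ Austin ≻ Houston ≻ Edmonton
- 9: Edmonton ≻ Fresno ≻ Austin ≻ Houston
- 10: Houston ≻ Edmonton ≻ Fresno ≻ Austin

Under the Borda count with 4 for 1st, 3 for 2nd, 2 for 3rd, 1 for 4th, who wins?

Edmonton: 4×1 + 5×4 + 4×1 + 9×4 + 10×3 = 94
Fresno: 4×2 + 5×1 + 4×4 + 9×3 + 10×2 = 76
Houston: 4×4 + 5×3 + 4×2 + 9×1 + 10×4 = 88
Austin: 4×3 + 5×2 + 4×3 + 9×2 + 10×1 = 62

Edmonton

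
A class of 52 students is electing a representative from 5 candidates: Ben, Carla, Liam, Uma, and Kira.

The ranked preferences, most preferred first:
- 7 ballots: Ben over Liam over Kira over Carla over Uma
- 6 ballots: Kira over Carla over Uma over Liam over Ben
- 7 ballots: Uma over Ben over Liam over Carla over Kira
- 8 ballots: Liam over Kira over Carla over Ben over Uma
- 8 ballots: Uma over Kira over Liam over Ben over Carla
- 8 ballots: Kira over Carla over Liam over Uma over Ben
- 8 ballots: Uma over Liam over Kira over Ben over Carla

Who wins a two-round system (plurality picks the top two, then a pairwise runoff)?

Kira

Round 1 first-place votes: Ben 7, Carla 0, Liam 8, Uma 23, Kira 14. Uma and Kira advance.
Runoff: Uma is ranked above Kira on 23 ballots, Kira above Uma on 29.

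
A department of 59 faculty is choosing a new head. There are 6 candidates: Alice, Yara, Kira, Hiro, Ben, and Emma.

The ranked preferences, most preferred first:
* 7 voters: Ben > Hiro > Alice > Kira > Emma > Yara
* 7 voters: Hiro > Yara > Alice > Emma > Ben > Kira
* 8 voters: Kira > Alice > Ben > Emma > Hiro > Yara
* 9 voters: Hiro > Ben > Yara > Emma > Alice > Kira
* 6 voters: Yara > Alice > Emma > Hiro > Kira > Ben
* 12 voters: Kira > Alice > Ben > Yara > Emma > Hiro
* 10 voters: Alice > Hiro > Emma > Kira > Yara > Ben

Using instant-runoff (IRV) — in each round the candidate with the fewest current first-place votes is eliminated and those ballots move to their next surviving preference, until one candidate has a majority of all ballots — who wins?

Hiro

Round 1: Alice 10, Yara 6, Kira 20, Hiro 16, Ben 7, Emma 0. Emma eliminated.
Round 2: Alice 10, Yara 6, Kira 20, Hiro 16, Ben 7. Yara eliminated.
Round 3: Alice 16, Kira 20, Hiro 16, Ben 7. Ben eliminated.
Round 4: Alice 16, Kira 20, Hiro 23. Alice eliminated.
Round 5: Kira 20, Hiro 39. Hiro has a majority (≥30).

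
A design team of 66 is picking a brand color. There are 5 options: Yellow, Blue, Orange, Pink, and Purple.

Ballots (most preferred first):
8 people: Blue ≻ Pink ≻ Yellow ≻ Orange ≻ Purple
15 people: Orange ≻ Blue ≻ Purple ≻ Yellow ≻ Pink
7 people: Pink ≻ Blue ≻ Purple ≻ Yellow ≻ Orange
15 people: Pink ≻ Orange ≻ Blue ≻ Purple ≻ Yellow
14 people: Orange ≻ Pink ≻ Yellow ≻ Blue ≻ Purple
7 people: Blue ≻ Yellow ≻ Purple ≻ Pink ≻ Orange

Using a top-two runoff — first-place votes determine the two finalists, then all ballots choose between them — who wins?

Pink

Round 1 first-place votes: Yellow 0, Blue 15, Orange 29, Pink 22, Purple 0. Orange and Pink advance.
Runoff: Orange is ranked above Pink on 29 ballots, Pink above Orange on 37.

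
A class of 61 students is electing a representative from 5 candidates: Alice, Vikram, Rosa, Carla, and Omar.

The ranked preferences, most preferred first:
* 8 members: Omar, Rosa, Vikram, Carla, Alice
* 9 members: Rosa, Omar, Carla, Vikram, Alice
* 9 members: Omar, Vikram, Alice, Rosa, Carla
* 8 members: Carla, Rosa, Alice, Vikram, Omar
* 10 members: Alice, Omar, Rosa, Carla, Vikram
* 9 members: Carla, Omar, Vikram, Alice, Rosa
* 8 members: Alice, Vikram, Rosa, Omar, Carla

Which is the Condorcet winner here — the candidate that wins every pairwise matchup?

Omar

Omar vs Alice: 35–26
Omar vs Vikram: 45–16
Omar vs Rosa: 36–25
Omar vs Carla: 44–17
Omar beats every other candidate.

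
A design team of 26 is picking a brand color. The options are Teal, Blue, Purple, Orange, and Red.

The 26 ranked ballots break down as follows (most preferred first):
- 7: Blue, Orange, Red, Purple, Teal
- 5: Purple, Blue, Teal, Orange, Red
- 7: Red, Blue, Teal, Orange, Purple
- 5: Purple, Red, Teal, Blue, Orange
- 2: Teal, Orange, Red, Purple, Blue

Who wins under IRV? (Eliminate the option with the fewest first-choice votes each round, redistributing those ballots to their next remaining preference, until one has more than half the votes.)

Red

Round 1: Teal 2, Blue 7, Purple 10, Orange 0, Red 7. Orange eliminated.
Round 2: Teal 2, Blue 7, Purple 10, Red 7. Teal eliminated.
Round 3: Blue 7, Purple 10, Red 9. Blue eliminated.
Round 4: Purple 10, Red 16. Red has a majority (≥14).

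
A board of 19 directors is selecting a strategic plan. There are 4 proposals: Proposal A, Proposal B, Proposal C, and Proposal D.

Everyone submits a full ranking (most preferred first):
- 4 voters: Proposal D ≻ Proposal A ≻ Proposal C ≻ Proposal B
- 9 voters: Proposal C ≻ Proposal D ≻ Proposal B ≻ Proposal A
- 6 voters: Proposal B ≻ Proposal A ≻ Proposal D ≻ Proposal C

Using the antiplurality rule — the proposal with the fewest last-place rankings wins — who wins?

Proposal D

Last-place votes: Proposal A 9, Proposal B 4, Proposal C 6, Proposal D 0.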